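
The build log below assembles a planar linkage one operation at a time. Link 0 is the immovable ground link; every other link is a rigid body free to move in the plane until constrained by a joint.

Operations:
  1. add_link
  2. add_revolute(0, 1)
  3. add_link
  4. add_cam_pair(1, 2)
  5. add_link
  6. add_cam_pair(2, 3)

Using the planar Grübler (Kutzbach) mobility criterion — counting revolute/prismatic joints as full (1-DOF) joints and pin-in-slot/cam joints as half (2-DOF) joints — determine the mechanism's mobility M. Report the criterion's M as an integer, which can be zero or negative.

link 0 = ground. State L|J1|J2 = 1|0|0
+link1  2|0|0
R(0,1) f=1→J1  2|1|0
+link2  3|1|0
C(1,2) f=2→J2  3|1|1
+link3  4|1|1
C(2,3) f=2→J2  4|1|2
M = 3(4−1)−2·1−2 = 9−2−2 = 5

M = 5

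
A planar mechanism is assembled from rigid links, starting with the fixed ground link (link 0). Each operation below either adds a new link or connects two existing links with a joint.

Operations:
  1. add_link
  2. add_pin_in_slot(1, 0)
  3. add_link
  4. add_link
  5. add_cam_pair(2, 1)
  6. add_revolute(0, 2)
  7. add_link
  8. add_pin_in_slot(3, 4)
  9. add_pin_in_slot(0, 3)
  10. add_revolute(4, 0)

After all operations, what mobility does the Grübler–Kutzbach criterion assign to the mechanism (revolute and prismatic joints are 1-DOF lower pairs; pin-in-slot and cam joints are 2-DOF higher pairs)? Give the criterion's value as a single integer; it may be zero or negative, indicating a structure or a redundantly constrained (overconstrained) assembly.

(L,J1,J2)=(1,0,0); link0 fixed
link1: (2,0,0)
PS 1-0 [J2]: (2,0,1)
link2: (3,0,1)
link3: (4,0,1)
C 2-1 [J2]: (4,0,2)
R 0-2 [J1]: (4,1,2)
link4: (5,1,2)
PS 3-4 [J2]: (5,1,3)
PS 0-3 [J2]: (5,1,4)
R 4-0 [J1]: (5,2,4)
Grübler: 3·4 − 2·2 − 4 = 4

M = 4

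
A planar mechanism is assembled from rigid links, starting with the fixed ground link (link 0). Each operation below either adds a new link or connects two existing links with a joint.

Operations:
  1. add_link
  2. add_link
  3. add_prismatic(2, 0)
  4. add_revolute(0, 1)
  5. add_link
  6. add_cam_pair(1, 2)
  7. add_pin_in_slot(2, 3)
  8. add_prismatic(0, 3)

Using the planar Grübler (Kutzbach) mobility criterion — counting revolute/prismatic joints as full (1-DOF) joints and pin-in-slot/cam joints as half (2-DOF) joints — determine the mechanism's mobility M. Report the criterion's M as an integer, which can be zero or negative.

link 0 = ground. State L|J1|J2 = 1|0|0
+link1  2|0|0
+link2  3|0|0
P(2,0) f=1→J1  3|1|0
R(0,1) f=1→J1  3|2|0
+link3  4|2|0
C(1,2) f=2→J2  4|2|1
PS(2,3) f=2→J2  4|2|2
P(0,3) f=1→J1  4|3|2
M = 3(4−1)−2·3−2 = 9−6−2 = 1

M = 1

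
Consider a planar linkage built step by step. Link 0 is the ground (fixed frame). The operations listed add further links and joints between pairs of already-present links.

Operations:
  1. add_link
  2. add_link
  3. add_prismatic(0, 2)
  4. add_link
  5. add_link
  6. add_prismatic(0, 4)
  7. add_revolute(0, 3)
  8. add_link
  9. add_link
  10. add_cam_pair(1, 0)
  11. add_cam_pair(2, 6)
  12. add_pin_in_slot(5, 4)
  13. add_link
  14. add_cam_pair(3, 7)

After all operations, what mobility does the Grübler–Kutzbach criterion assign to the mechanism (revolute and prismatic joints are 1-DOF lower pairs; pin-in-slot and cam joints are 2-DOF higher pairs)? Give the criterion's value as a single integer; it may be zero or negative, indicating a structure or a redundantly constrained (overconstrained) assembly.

M = 11

(L,J1,J2)=(1,0,0); link0 fixed
link1: (2,0,0)
link2: (3,0,0)
P 0-2 [J1]: (3,1,0)
link3: (4,1,0)
link4: (5,1,0)
P 0-4 [J1]: (5,2,0)
R 0-3 [J1]: (5,3,0)
link5: (6,3,0)
link6: (7,3,0)
C 1-0 [J2]: (7,3,1)
C 2-6 [J2]: (7,3,2)
PS 5-4 [J2]: (7,3,3)
link7: (8,3,3)
C 3-7 [J2]: (8,3,4)
Grübler: 3·7 − 2·3 − 4 = 11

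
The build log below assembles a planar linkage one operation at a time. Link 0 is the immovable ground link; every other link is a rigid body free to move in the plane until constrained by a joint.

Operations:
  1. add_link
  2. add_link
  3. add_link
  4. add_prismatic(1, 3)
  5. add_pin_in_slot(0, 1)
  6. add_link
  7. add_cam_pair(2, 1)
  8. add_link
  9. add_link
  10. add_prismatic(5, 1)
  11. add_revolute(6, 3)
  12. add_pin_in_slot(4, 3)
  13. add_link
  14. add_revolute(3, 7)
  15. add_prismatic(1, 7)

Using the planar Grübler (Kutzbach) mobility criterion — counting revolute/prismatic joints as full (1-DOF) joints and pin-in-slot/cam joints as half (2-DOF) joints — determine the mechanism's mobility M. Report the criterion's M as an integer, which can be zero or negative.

[1;0;0] (link 0 is ground)
L+ [2;0;0]
L+ [3;0;0]
L+ [4;0;0]
P(1,3)∈J1 [4;1;0]
PS(0,1)∈J2 [4;1;1]
L+ [5;1;1]
C(2,1)∈J2 [5;1;2]
L+ [6;1;2]
L+ [7;1;2]
P(5,1)∈J1 [7;2;2]
R(6,3)∈J1 [7;3;2]
PS(4,3)∈J2 [7;3;3]
L+ [8;3;3]
R(3,7)∈J1 [8;4;3]
P(1,7)∈J1 [8;5;3]
mobility = 21 − 10 − 3 = 8

M = 8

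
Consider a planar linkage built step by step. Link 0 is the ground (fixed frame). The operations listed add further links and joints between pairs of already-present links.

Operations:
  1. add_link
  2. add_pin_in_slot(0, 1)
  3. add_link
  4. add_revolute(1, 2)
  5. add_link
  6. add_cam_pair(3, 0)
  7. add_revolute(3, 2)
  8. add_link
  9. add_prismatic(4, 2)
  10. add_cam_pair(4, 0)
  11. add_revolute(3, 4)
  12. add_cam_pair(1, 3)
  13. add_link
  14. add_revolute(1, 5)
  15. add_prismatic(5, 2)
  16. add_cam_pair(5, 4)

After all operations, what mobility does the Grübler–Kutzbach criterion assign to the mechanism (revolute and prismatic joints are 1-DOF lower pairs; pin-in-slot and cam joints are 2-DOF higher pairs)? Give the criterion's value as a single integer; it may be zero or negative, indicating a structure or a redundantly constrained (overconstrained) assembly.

link 0 = ground. State L|J1|J2 = 1|0|0
+link1  2|0|0
PS(0,1) f=2→J2  2|0|1
+link2  3|0|1
R(1,2) f=1→J1  3|1|1
+link3  4|1|1
C(3,0) f=2→J2  4|1|2
R(3,2) f=1→J1  4|2|2
+link4  5|2|2
P(4,2) f=1→J1  5|3|2
C(4,0) f=2→J2  5|3|3
R(3,4) f=1→J1  5|4|3
C(1,3) f=2→J2  5|4|4
+link5  6|4|4
R(1,5) f=1→J1  6|5|4
P(5,2) f=1→J1  6|6|4
C(5,4) f=2→J2  6|6|5
M = 3(6−1)−2·6−5 = 15−12−5 = -2

M = -2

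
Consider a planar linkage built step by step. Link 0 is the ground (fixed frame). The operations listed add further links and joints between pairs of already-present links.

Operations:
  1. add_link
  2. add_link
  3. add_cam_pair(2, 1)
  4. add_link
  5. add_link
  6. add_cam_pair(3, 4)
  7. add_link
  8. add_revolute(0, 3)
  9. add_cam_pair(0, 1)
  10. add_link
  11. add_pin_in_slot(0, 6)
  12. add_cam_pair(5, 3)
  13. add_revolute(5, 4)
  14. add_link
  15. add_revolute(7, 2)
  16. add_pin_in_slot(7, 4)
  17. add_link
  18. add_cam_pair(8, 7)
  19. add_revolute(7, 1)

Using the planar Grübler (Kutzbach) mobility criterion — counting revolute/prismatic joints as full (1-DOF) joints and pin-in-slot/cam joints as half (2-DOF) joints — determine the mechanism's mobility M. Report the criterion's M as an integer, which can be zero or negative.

L=1 J1=0 J2=0
add link → L=2 J1=0 J2=0
add link → L=3 J1=0 J2=0
C@2,1 dof=2 J2 → L=3 J1=0 J2=1
add link → L=4 J1=0 J2=1
add link → L=5 J1=0 J2=1
C@3,4 dof=2 J2 → L=5 J1=0 J2=2
add link → L=6 J1=0 J2=2
R@0,3 dof=1 J1 → L=6 J1=1 J2=2
C@0,1 dof=2 J2 → L=6 J1=1 J2=3
add link → L=7 J1=1 J2=3
PS@0,6 dof=2 J2 → L=7 J1=1 J2=4
C@5,3 dof=2 J2 → L=7 J1=1 J2=5
R@5,4 dof=1 J1 → L=7 J1=2 J2=5
add link → L=8 J1=2 J2=5
R@7,2 dof=1 J1 → L=8 J1=3 J2=5
PS@7,4 dof=2 J2 → L=8 J1=3 J2=6
add link → L=9 J1=3 J2=6
C@8,7 dof=2 J2 → L=9 J1=3 J2=7
R@7,1 dof=1 J1 → L=9 J1=4 J2=7
M=3(L−1)−2J1−J2=3·8−2·4−7=9

M = 9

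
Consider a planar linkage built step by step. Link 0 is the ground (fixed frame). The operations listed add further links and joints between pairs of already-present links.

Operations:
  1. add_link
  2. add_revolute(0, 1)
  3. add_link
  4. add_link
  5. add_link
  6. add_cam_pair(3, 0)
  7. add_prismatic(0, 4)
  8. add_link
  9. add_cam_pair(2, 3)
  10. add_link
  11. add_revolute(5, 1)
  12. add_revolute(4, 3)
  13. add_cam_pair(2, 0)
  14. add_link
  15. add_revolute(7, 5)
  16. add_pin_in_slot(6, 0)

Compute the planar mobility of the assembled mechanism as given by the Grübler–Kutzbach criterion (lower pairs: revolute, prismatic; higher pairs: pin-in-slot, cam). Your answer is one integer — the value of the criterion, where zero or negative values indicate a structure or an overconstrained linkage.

[1;0;0] (link 0 is ground)
L+ [2;0;0]
R(0,1)∈J1 [2;1;0]
L+ [3;1;0]
L+ [4;1;0]
L+ [5;1;0]
C(3,0)∈J2 [5;1;1]
P(0,4)∈J1 [5;2;1]
L+ [6;2;1]
C(2,3)∈J2 [6;2;2]
L+ [7;2;2]
R(5,1)∈J1 [7;3;2]
R(4,3)∈J1 [7;4;2]
C(2,0)∈J2 [7;4;3]
L+ [8;4;3]
R(7,5)∈J1 [8;5;3]
PS(6,0)∈J2 [8;5;4]
mobility = 21 − 10 − 4 = 7

M = 7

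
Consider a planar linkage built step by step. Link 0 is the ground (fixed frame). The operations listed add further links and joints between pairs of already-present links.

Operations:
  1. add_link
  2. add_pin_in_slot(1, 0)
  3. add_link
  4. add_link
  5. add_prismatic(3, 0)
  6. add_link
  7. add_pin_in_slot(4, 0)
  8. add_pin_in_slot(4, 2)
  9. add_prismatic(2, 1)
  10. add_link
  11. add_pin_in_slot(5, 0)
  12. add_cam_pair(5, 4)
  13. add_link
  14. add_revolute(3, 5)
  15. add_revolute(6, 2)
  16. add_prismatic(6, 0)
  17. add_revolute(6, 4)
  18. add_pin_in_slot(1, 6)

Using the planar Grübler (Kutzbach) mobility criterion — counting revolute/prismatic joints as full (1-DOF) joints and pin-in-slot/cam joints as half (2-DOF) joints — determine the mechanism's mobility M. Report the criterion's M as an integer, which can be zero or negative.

[1;0;0] (link 0 is ground)
L+ [2;0;0]
PS(1,0)∈J2 [2;0;1]
L+ [3;0;1]
L+ [4;0;1]
P(3,0)∈J1 [4;1;1]
L+ [5;1;1]
PS(4,0)∈J2 [5;1;2]
PS(4,2)∈J2 [5;1;3]
P(2,1)∈J1 [5;2;3]
L+ [6;2;3]
PS(5,0)∈J2 [6;2;4]
C(5,4)∈J2 [6;2;5]
L+ [7;2;5]
R(3,5)∈J1 [7;3;5]
R(6,2)∈J1 [7;4;5]
P(6,0)∈J1 [7;5;5]
R(6,4)∈J1 [7;6;5]
PS(1,6)∈J2 [7;6;6]
mobility = 18 − 12 − 6 = 0

M = 0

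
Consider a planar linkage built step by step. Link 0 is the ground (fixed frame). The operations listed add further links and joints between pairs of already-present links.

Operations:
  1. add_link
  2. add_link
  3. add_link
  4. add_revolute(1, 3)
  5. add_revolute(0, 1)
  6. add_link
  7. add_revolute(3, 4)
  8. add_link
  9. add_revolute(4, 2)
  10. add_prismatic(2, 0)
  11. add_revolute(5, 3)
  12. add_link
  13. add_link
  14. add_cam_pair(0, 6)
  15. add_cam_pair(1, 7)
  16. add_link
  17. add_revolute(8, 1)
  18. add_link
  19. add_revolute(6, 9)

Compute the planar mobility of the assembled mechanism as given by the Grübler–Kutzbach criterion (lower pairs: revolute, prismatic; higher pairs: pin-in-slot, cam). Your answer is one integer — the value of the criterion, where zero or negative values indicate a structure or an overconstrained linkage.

M = 9

(L,J1,J2)=(1,0,0); link0 fixed
link1: (2,0,0)
link2: (3,0,0)
link3: (4,0,0)
R 1-3 [J1]: (4,1,0)
R 0-1 [J1]: (4,2,0)
link4: (5,2,0)
R 3-4 [J1]: (5,3,0)
link5: (6,3,0)
R 4-2 [J1]: (6,4,0)
P 2-0 [J1]: (6,5,0)
R 5-3 [J1]: (6,6,0)
link6: (7,6,0)
link7: (8,6,0)
C 0-6 [J2]: (8,6,1)
C 1-7 [J2]: (8,6,2)
link8: (9,6,2)
R 8-1 [J1]: (9,7,2)
link9: (10,7,2)
R 6-9 [J1]: (10,8,2)
Grübler: 3·9 − 2·8 − 2 = 9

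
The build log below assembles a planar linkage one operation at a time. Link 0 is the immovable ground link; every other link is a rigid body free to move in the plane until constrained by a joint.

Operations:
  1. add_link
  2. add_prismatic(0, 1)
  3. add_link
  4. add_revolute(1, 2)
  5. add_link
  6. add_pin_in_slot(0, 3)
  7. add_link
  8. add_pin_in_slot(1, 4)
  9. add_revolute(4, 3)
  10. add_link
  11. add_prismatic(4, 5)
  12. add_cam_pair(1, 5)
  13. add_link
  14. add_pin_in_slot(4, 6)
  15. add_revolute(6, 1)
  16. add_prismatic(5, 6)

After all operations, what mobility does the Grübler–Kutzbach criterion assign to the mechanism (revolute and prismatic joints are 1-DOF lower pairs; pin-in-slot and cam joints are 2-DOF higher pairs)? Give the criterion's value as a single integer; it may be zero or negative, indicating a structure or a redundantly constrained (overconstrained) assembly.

M = 2

L=1 J1=0 J2=0
add link → L=2 J1=0 J2=0
P@0,1 dof=1 J1 → L=2 J1=1 J2=0
add link → L=3 J1=1 J2=0
R@1,2 dof=1 J1 → L=3 J1=2 J2=0
add link → L=4 J1=2 J2=0
PS@0,3 dof=2 J2 → L=4 J1=2 J2=1
add link → L=5 J1=2 J2=1
PS@1,4 dof=2 J2 → L=5 J1=2 J2=2
R@4,3 dof=1 J1 → L=5 J1=3 J2=2
add link → L=6 J1=3 J2=2
P@4,5 dof=1 J1 → L=6 J1=4 J2=2
C@1,5 dof=2 J2 → L=6 J1=4 J2=3
add link → L=7 J1=4 J2=3
PS@4,6 dof=2 J2 → L=7 J1=4 J2=4
R@6,1 dof=1 J1 → L=7 J1=5 J2=4
P@5,6 dof=1 J1 → L=7 J1=6 J2=4
M=3(L−1)−2J1−J2=3·6−2·6−4=2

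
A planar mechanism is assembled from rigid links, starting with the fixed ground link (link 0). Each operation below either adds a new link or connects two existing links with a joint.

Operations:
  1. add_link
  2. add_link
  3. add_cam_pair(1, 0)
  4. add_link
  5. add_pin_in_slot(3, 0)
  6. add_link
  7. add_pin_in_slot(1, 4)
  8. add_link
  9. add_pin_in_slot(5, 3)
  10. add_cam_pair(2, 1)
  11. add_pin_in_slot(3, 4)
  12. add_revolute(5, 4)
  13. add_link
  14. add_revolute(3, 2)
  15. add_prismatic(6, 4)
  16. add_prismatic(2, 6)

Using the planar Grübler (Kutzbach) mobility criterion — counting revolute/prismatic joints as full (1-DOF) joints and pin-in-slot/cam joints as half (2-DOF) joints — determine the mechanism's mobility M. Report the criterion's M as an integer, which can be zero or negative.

M = 4

ground; <1,0,0>
#1 <2,0,0>
#2 <3,0,0>
C:1↔0 J2 <3,0,1>
#3 <4,0,1>
PS:3↔0 J2 <4,0,2>
#4 <5,0,2>
PS:1↔4 J2 <5,0,3>
#5 <6,0,3>
PS:5↔3 J2 <6,0,4>
C:2↔1 J2 <6,0,5>
PS:3↔4 J2 <6,0,6>
R:5↔4 J1 <6,1,6>
#6 <7,1,6>
R:3↔2 J1 <7,2,6>
P:6↔4 J1 <7,3,6>
P:2↔6 J1 <7,4,6>
3×6 − 2×4 − 1×6 = 4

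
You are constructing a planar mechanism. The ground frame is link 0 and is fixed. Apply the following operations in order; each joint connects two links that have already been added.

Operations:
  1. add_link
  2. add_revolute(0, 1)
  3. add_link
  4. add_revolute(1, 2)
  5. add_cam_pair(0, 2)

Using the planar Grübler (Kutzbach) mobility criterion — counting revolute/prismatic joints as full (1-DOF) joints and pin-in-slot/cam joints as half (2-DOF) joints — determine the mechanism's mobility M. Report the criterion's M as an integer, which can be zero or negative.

ground; <1,0,0>
#1 <2,0,0>
R:0↔1 J1 <2,1,0>
#2 <3,1,0>
R:1↔2 J1 <3,2,0>
C:0↔2 J2 <3,2,1>
3×2 − 2×2 − 1×1 = 1

M = 1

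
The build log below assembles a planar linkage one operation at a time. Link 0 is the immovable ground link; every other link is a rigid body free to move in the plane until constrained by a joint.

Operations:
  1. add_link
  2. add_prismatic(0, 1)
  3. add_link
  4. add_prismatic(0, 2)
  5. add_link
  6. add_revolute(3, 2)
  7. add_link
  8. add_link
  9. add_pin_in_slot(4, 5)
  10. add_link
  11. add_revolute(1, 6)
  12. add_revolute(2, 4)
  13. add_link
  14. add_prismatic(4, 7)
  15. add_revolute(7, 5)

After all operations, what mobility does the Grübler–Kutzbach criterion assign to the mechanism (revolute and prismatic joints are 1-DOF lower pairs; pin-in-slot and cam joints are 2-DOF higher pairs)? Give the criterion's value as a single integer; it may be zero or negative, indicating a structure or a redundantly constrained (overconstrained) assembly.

link 0 = ground. State L|J1|J2 = 1|0|0
+link1  2|0|0
P(0,1) f=1→J1  2|1|0
+link2  3|1|0
P(0,2) f=1→J1  3|2|0
+link3  4|2|0
R(3,2) f=1→J1  4|3|0
+link4  5|3|0
+link5  6|3|0
PS(4,5) f=2→J2  6|3|1
+link6  7|3|1
R(1,6) f=1→J1  7|4|1
R(2,4) f=1→J1  7|5|1
+link7  8|5|1
P(4,7) f=1→J1  8|6|1
R(7,5) f=1→J1  8|7|1
M = 3(8−1)−2·7−1 = 21−14−1 = 6

M = 6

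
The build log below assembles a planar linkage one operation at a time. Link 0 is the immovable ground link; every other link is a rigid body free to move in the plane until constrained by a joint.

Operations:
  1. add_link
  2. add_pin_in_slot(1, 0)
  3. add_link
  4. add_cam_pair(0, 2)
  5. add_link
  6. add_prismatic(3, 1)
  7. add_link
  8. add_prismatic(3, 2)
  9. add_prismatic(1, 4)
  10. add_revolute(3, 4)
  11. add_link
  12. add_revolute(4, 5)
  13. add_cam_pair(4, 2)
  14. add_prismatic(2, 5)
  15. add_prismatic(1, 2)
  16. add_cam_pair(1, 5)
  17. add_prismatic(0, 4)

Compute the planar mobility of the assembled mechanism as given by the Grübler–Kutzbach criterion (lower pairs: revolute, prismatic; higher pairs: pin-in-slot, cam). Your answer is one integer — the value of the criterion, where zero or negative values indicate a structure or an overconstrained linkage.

M = -5

(L,J1,J2)=(1,0,0); link0 fixed
link1: (2,0,0)
PS 1-0 [J2]: (2,0,1)
link2: (3,0,1)
C 0-2 [J2]: (3,0,2)
link3: (4,0,2)
P 3-1 [J1]: (4,1,2)
link4: (5,1,2)
P 3-2 [J1]: (5,2,2)
P 1-4 [J1]: (5,3,2)
R 3-4 [J1]: (5,4,2)
link5: (6,4,2)
R 4-5 [J1]: (6,5,2)
C 4-2 [J2]: (6,5,3)
P 2-5 [J1]: (6,6,3)
P 1-2 [J1]: (6,7,3)
C 1-5 [J2]: (6,7,4)
P 0-4 [J1]: (6,8,4)
Grübler: 3·5 − 2·8 − 4 = -5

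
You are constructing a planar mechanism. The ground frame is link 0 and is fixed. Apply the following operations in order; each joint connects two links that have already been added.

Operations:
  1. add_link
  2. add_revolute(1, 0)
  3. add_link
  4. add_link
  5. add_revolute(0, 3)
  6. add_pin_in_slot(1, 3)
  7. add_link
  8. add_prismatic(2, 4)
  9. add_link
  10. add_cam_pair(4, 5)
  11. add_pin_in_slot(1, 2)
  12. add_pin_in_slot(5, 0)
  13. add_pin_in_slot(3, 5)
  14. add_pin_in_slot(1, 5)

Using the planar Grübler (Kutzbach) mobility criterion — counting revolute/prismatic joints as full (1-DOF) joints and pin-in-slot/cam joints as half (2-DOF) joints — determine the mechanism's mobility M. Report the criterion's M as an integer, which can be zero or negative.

M = 3

L=1 J1=0 J2=0
add link → L=2 J1=0 J2=0
R@1,0 dof=1 J1 → L=2 J1=1 J2=0
add link → L=3 J1=1 J2=0
add link → L=4 J1=1 J2=0
R@0,3 dof=1 J1 → L=4 J1=2 J2=0
PS@1,3 dof=2 J2 → L=4 J1=2 J2=1
add link → L=5 J1=2 J2=1
P@2,4 dof=1 J1 → L=5 J1=3 J2=1
add link → L=6 J1=3 J2=1
C@4,5 dof=2 J2 → L=6 J1=3 J2=2
PS@1,2 dof=2 J2 → L=6 J1=3 J2=3
PS@5,0 dof=2 J2 → L=6 J1=3 J2=4
PS@3,5 dof=2 J2 → L=6 J1=3 J2=5
PS@1,5 dof=2 J2 → L=6 J1=3 J2=6
M=3(L−1)−2J1−J2=3·5−2·3−6=3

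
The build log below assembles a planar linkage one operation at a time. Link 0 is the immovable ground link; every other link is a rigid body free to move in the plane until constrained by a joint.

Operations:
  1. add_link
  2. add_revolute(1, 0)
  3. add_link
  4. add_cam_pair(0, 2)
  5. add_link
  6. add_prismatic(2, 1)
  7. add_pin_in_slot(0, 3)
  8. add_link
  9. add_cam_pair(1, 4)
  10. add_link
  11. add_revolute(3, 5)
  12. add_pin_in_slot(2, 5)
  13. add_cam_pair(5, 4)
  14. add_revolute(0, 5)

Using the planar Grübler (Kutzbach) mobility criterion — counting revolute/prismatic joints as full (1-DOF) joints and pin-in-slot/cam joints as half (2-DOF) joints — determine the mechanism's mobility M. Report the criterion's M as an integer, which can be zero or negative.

[1;0;0] (link 0 is ground)
L+ [2;0;0]
R(1,0)∈J1 [2;1;0]
L+ [3;1;0]
C(0,2)∈J2 [3;1;1]
L+ [4;1;1]
P(2,1)∈J1 [4;2;1]
PS(0,3)∈J2 [4;2;2]
L+ [5;2;2]
C(1,4)∈J2 [5;2;3]
L+ [6;2;3]
R(3,5)∈J1 [6;3;3]
PS(2,5)∈J2 [6;3;4]
C(5,4)∈J2 [6;3;5]
R(0,5)∈J1 [6;4;5]
mobility = 15 − 8 − 5 = 2

M = 2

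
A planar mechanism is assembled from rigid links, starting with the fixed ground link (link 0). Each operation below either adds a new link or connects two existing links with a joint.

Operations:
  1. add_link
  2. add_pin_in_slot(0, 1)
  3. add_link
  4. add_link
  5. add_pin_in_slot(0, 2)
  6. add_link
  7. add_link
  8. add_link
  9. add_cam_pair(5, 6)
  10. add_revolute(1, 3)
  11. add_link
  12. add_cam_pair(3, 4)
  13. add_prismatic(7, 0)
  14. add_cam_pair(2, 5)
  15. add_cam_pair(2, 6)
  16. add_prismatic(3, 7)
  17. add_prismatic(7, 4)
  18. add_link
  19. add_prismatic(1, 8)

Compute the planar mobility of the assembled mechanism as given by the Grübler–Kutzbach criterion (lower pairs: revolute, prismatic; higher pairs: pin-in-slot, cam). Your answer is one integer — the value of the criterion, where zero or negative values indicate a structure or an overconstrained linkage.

(L,J1,J2)=(1,0,0); link0 fixed
link1: (2,0,0)
PS 0-1 [J2]: (2,0,1)
link2: (3,0,1)
link3: (4,0,1)
PS 0-2 [J2]: (4,0,2)
link4: (5,0,2)
link5: (6,0,2)
link6: (7,0,2)
C 5-6 [J2]: (7,0,3)
R 1-3 [J1]: (7,1,3)
link7: (8,1,3)
C 3-4 [J2]: (8,1,4)
P 7-0 [J1]: (8,2,4)
C 2-5 [J2]: (8,2,5)
C 2-6 [J2]: (8,2,6)
P 3-7 [J1]: (8,3,6)
P 7-4 [J1]: (8,4,6)
link8: (9,4,6)
P 1-8 [J1]: (9,5,6)
Grübler: 3·8 − 2·5 − 6 = 8

M = 8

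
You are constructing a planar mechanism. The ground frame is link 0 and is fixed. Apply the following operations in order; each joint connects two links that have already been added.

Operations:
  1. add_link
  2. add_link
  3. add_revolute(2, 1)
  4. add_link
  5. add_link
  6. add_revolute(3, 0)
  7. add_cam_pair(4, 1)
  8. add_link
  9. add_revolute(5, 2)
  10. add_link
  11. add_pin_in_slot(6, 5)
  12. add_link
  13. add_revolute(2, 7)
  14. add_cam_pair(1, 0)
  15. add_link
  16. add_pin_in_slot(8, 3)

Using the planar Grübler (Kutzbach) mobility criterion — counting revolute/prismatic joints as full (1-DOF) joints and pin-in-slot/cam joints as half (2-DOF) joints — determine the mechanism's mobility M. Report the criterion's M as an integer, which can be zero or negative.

(L,J1,J2)=(1,0,0); link0 fixed
link1: (2,0,0)
link2: (3,0,0)
R 2-1 [J1]: (3,1,0)
link3: (4,1,0)
link4: (5,1,0)
R 3-0 [J1]: (5,2,0)
C 4-1 [J2]: (5,2,1)
link5: (6,2,1)
R 5-2 [J1]: (6,3,1)
link6: (7,3,1)
PS 6-5 [J2]: (7,3,2)
link7: (8,3,2)
R 2-7 [J1]: (8,4,2)
C 1-0 [J2]: (8,4,3)
link8: (9,4,3)
PS 8-3 [J2]: (9,4,4)
Grübler: 3·8 − 2·4 − 4 = 12

M = 12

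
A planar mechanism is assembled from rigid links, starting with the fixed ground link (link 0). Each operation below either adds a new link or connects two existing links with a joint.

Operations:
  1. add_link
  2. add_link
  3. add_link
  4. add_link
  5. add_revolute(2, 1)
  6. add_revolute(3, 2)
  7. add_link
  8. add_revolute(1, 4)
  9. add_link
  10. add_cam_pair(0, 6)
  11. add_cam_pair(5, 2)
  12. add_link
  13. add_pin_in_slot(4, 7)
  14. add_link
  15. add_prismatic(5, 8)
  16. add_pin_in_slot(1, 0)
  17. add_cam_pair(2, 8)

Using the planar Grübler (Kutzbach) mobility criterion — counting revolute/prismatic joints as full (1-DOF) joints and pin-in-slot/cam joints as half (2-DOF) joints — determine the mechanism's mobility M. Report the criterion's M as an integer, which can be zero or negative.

L=1 J1=0 J2=0
add link → L=2 J1=0 J2=0
add link → L=3 J1=0 J2=0
add link → L=4 J1=0 J2=0
add link → L=5 J1=0 J2=0
R@2,1 dof=1 J1 → L=5 J1=1 J2=0
R@3,2 dof=1 J1 → L=5 J1=2 J2=0
add link → L=6 J1=2 J2=0
R@1,4 dof=1 J1 → L=6 J1=3 J2=0
add link → L=7 J1=3 J2=0
C@0,6 dof=2 J2 → L=7 J1=3 J2=1
C@5,2 dof=2 J2 → L=7 J1=3 J2=2
add link → L=8 J1=3 J2=2
PS@4,7 dof=2 J2 → L=8 J1=3 J2=3
add link → L=9 J1=3 J2=3
P@5,8 dof=1 J1 → L=9 J1=4 J2=3
PS@1,0 dof=2 J2 → L=9 J1=4 J2=4
C@2,8 dof=2 J2 → L=9 J1=4 J2=5
M=3(L−1)−2J1−J2=3·8−2·4−5=11

M = 11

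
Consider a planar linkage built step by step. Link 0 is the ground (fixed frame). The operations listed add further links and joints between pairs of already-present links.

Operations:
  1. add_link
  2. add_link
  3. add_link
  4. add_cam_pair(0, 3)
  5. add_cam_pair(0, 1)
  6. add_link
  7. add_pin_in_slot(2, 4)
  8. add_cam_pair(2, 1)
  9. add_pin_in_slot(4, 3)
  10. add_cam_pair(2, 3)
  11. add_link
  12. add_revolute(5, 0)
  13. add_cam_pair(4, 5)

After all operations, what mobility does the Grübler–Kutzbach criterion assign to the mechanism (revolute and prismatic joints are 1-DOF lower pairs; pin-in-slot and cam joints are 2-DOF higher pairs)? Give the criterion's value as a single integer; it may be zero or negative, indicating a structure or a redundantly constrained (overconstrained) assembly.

M = 6

[1;0;0] (link 0 is ground)
L+ [2;0;0]
L+ [3;0;0]
L+ [4;0;0]
C(0,3)∈J2 [4;0;1]
C(0,1)∈J2 [4;0;2]
L+ [5;0;2]
PS(2,4)∈J2 [5;0;3]
C(2,1)∈J2 [5;0;4]
PS(4,3)∈J2 [5;0;5]
C(2,3)∈J2 [5;0;6]
L+ [6;0;6]
R(5,0)∈J1 [6;1;6]
C(4,5)∈J2 [6;1;7]
mobility = 15 − 2 − 7 = 6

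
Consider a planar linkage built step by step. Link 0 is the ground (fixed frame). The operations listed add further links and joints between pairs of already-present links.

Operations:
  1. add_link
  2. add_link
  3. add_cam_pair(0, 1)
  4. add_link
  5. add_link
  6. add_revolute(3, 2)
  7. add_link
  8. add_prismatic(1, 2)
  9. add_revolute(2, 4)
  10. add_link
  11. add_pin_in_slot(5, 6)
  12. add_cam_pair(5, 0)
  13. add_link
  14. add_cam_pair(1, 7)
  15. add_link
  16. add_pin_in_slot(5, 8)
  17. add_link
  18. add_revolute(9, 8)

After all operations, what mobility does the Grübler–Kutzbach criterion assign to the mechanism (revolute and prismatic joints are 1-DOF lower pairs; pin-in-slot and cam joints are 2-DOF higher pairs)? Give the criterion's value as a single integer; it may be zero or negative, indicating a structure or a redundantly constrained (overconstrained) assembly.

M = 14

L=1 J1=0 J2=0
add link → L=2 J1=0 J2=0
add link → L=3 J1=0 J2=0
C@0,1 dof=2 J2 → L=3 J1=0 J2=1
add link → L=4 J1=0 J2=1
add link → L=5 J1=0 J2=1
R@3,2 dof=1 J1 → L=5 J1=1 J2=1
add link → L=6 J1=1 J2=1
P@1,2 dof=1 J1 → L=6 J1=2 J2=1
R@2,4 dof=1 J1 → L=6 J1=3 J2=1
add link → L=7 J1=3 J2=1
PS@5,6 dof=2 J2 → L=7 J1=3 J2=2
C@5,0 dof=2 J2 → L=7 J1=3 J2=3
add link → L=8 J1=3 J2=3
C@1,7 dof=2 J2 → L=8 J1=3 J2=4
add link → L=9 J1=3 J2=4
PS@5,8 dof=2 J2 → L=9 J1=3 J2=5
add link → L=10 J1=3 J2=5
R@9,8 dof=1 J1 → L=10 J1=4 J2=5
M=3(L−1)−2J1−J2=3·9−2·4−5=14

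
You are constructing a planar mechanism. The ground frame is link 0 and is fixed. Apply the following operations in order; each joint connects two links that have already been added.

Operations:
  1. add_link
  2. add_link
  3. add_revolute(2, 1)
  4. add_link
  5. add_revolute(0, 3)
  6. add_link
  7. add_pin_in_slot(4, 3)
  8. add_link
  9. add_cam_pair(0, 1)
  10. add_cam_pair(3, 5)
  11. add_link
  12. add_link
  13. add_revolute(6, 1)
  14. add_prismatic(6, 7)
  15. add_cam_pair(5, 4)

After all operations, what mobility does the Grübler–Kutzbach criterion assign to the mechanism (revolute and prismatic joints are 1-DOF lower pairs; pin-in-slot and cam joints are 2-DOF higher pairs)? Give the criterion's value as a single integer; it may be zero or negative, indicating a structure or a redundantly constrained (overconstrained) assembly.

M = 9

link 0 = ground. State L|J1|J2 = 1|0|0
+link1  2|0|0
+link2  3|0|0
R(2,1) f=1→J1  3|1|0
+link3  4|1|0
R(0,3) f=1→J1  4|2|0
+link4  5|2|0
PS(4,3) f=2→J2  5|2|1
+link5  6|2|1
C(0,1) f=2→J2  6|2|2
C(3,5) f=2→J2  6|2|3
+link6  7|2|3
+link7  8|2|3
R(6,1) f=1→J1  8|3|3
P(6,7) f=1→J1  8|4|3
C(5,4) f=2→J2  8|4|4
M = 3(8−1)−2·4−4 = 21−8−4 = 9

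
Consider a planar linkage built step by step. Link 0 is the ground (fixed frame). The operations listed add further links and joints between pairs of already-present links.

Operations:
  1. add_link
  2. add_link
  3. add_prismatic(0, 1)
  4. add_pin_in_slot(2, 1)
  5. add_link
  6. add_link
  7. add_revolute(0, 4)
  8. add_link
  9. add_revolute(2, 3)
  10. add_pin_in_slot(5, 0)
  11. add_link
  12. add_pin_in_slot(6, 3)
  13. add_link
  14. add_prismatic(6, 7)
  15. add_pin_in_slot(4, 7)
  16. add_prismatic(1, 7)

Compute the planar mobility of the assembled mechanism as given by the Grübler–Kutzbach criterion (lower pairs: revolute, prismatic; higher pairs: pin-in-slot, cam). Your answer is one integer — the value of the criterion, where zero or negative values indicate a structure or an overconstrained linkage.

[1;0;0] (link 0 is ground)
L+ [2;0;0]
L+ [3;0;0]
P(0,1)∈J1 [3;1;0]
PS(2,1)∈J2 [3;1;1]
L+ [4;1;1]
L+ [5;1;1]
R(0,4)∈J1 [5;2;1]
L+ [6;2;1]
R(2,3)∈J1 [6;3;1]
PS(5,0)∈J2 [6;3;2]
L+ [7;3;2]
PS(6,3)∈J2 [7;3;3]
L+ [8;3;3]
P(6,7)∈J1 [8;4;3]
PS(4,7)∈J2 [8;4;4]
P(1,7)∈J1 [8;5;4]
mobility = 21 − 10 − 4 = 7

M = 7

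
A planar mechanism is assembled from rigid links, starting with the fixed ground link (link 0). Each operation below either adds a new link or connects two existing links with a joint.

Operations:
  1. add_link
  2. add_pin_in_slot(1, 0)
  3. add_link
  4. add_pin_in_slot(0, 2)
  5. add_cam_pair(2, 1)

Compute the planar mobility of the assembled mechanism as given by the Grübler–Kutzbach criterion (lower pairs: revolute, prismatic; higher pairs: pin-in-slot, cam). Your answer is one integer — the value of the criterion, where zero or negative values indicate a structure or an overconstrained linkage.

[1;0;0] (link 0 is ground)
L+ [2;0;0]
PS(1,0)∈J2 [2;0;1]
L+ [3;0;1]
PS(0,2)∈J2 [3;0;2]
C(2,1)∈J2 [3;0;3]
mobility = 6 − 0 − 3 = 3

M = 3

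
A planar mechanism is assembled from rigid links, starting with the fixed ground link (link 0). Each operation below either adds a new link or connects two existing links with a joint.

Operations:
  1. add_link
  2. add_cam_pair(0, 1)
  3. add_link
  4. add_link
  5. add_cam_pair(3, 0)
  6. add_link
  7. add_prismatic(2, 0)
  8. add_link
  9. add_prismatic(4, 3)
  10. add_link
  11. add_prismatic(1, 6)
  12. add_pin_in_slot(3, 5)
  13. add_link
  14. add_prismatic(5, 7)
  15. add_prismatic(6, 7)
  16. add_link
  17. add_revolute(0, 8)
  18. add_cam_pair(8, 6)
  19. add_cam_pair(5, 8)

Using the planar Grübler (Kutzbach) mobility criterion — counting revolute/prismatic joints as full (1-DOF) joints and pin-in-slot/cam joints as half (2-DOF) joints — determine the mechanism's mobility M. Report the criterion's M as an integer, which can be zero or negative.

M = 7

[1;0;0] (link 0 is ground)
L+ [2;0;0]
C(0,1)∈J2 [2;0;1]
L+ [3;0;1]
L+ [4;0;1]
C(3,0)∈J2 [4;0;2]
L+ [5;0;2]
P(2,0)∈J1 [5;1;2]
L+ [6;1;2]
P(4,3)∈J1 [6;2;2]
L+ [7;2;2]
P(1,6)∈J1 [7;3;2]
PS(3,5)∈J2 [7;3;3]
L+ [8;3;3]
P(5,7)∈J1 [8;4;3]
P(6,7)∈J1 [8;5;3]
L+ [9;5;3]
R(0,8)∈J1 [9;6;3]
C(8,6)∈J2 [9;6;4]
C(5,8)∈J2 [9;6;5]
mobility = 24 − 12 − 5 = 7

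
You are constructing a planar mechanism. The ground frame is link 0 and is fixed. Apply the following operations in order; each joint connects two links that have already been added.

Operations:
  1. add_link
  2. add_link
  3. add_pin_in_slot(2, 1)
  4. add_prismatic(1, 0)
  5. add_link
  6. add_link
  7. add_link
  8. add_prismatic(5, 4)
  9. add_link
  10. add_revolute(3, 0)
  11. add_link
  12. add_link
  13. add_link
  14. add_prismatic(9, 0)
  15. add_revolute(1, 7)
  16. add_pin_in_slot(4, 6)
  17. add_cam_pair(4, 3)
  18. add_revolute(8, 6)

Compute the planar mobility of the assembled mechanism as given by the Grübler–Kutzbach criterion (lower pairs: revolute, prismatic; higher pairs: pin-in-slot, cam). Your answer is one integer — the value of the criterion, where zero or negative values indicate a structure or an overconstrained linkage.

[1;0;0] (link 0 is ground)
L+ [2;0;0]
L+ [3;0;0]
PS(2,1)∈J2 [3;0;1]
P(1,0)∈J1 [3;1;1]
L+ [4;1;1]
L+ [5;1;1]
L+ [6;1;1]
P(5,4)∈J1 [6;2;1]
L+ [7;2;1]
R(3,0)∈J1 [7;3;1]
L+ [8;3;1]
L+ [9;3;1]
L+ [10;3;1]
P(9,0)∈J1 [10;4;1]
R(1,7)∈J1 [10;5;1]
PS(4,6)∈J2 [10;5;2]
C(4,3)∈J2 [10;5;3]
R(8,6)∈J1 [10;6;3]
mobility = 27 − 12 − 3 = 12

M = 12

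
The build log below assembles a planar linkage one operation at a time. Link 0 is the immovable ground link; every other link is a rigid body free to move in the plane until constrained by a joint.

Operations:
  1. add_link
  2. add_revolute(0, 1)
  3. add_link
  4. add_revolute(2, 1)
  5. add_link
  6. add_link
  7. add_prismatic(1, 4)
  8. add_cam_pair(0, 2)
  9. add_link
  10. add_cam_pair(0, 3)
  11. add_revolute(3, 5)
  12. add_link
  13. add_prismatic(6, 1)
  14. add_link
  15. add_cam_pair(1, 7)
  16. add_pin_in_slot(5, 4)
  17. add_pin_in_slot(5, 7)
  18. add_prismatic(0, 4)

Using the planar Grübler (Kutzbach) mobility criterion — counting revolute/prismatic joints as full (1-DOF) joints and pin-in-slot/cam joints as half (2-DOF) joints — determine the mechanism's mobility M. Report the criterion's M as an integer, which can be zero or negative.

L=1 J1=0 J2=0
add link → L=2 J1=0 J2=0
R@0,1 dof=1 J1 → L=2 J1=1 J2=0
add link → L=3 J1=1 J2=0
R@2,1 dof=1 J1 → L=3 J1=2 J2=0
add link → L=4 J1=2 J2=0
add link → L=5 J1=2 J2=0
P@1,4 dof=1 J1 → L=5 J1=3 J2=0
C@0,2 dof=2 J2 → L=5 J1=3 J2=1
add link → L=6 J1=3 J2=1
C@0,3 dof=2 J2 → L=6 J1=3 J2=2
R@3,5 dof=1 J1 → L=6 J1=4 J2=2
add link → L=7 J1=4 J2=2
P@6,1 dof=1 J1 → L=7 J1=5 J2=2
add link → L=8 J1=5 J2=2
C@1,7 dof=2 J2 → L=8 J1=5 J2=3
PS@5,4 dof=2 J2 → L=8 J1=5 J2=4
PS@5,7 dof=2 J2 → L=8 J1=5 J2=5
P@0,4 dof=1 J1 → L=8 J1=6 J2=5
M=3(L−1)−2J1−J2=3·7−2·6−5=4

M = 4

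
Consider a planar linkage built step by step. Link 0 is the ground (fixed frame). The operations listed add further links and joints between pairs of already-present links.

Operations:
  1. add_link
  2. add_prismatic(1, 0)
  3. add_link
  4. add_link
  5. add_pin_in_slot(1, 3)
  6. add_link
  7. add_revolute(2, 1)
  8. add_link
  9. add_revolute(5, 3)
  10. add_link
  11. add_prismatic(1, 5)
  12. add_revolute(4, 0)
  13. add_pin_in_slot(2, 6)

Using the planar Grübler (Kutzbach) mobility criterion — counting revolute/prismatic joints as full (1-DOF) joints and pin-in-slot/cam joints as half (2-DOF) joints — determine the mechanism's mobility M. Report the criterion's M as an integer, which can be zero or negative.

M = 6

L=1 J1=0 J2=0
add link → L=2 J1=0 J2=0
P@1,0 dof=1 J1 → L=2 J1=1 J2=0
add link → L=3 J1=1 J2=0
add link → L=4 J1=1 J2=0
PS@1,3 dof=2 J2 → L=4 J1=1 J2=1
add link → L=5 J1=1 J2=1
R@2,1 dof=1 J1 → L=5 J1=2 J2=1
add link → L=6 J1=2 J2=1
R@5,3 dof=1 J1 → L=6 J1=3 J2=1
add link → L=7 J1=3 J2=1
P@1,5 dof=1 J1 → L=7 J1=4 J2=1
R@4,0 dof=1 J1 → L=7 J1=5 J2=1
PS@2,6 dof=2 J2 → L=7 J1=5 J2=2
M=3(L−1)−2J1−J2=3·6−2·5−2=6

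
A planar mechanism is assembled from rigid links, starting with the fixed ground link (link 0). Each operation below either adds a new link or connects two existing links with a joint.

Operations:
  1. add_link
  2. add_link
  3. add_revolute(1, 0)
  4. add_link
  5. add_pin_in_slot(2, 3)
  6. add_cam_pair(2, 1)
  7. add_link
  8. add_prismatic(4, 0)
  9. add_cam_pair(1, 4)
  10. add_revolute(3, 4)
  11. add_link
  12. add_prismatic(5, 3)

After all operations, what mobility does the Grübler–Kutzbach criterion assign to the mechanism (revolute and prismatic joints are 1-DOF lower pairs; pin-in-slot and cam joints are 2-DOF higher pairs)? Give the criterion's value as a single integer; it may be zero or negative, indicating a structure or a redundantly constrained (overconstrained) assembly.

[1;0;0] (link 0 is ground)
L+ [2;0;0]
L+ [3;0;0]
R(1,0)∈J1 [3;1;0]
L+ [4;1;0]
PS(2,3)∈J2 [4;1;1]
C(2,1)∈J2 [4;1;2]
L+ [5;1;2]
P(4,0)∈J1 [5;2;2]
C(1,4)∈J2 [5;2;3]
R(3,4)∈J1 [5;3;3]
L+ [6;3;3]
P(5,3)∈J1 [6;4;3]
mobility = 15 − 8 − 3 = 4

M = 4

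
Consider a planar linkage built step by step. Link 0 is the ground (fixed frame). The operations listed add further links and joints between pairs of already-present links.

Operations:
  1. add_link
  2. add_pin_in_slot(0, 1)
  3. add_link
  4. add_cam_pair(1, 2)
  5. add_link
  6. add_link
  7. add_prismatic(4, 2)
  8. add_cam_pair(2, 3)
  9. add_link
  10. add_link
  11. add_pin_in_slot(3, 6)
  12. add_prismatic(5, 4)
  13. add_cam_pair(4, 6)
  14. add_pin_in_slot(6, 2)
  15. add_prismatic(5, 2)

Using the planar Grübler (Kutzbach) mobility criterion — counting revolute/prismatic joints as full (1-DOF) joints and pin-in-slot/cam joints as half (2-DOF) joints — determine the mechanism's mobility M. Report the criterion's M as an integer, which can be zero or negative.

L=1 J1=0 J2=0
add link → L=2 J1=0 J2=0
PS@0,1 dof=2 J2 → L=2 J1=0 J2=1
add link → L=3 J1=0 J2=1
C@1,2 dof=2 J2 → L=3 J1=0 J2=2
add link → L=4 J1=0 J2=2
add link → L=5 J1=0 J2=2
P@4,2 dof=1 J1 → L=5 J1=1 J2=2
C@2,3 dof=2 J2 → L=5 J1=1 J2=3
add link → L=6 J1=1 J2=3
add link → L=7 J1=1 J2=3
PS@3,6 dof=2 J2 → L=7 J1=1 J2=4
P@5,4 dof=1 J1 → L=7 J1=2 J2=4
C@4,6 dof=2 J2 → L=7 J1=2 J2=5
PS@6,2 dof=2 J2 → L=7 J1=2 J2=6
P@5,2 dof=1 J1 → L=7 J1=3 J2=6
M=3(L−1)−2J1−J2=3·6−2·3−6=6

M = 6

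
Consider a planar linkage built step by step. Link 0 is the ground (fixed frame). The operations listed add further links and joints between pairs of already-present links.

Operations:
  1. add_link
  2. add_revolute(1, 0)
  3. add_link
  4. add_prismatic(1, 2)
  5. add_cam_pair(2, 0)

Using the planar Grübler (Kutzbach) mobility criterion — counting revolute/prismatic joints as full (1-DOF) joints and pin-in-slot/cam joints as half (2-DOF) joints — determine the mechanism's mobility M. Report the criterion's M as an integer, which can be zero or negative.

[1;0;0] (link 0 is ground)
L+ [2;0;0]
R(1,0)∈J1 [2;1;0]
L+ [3;1;0]
P(1,2)∈J1 [3;2;0]
C(2,0)∈J2 [3;2;1]
mobility = 6 − 4 − 1 = 1

M = 1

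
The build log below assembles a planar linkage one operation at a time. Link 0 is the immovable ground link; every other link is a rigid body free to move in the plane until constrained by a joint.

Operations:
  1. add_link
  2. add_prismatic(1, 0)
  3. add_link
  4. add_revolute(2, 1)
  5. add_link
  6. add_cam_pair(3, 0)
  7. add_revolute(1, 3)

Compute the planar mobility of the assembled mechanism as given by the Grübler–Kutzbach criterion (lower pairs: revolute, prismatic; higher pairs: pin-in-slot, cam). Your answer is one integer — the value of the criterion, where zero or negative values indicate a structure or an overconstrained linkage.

L=1 J1=0 J2=0
add link → L=2 J1=0 J2=0
P@1,0 dof=1 J1 → L=2 J1=1 J2=0
add link → L=3 J1=1 J2=0
R@2,1 dof=1 J1 → L=3 J1=2 J2=0
add link → L=4 J1=2 J2=0
C@3,0 dof=2 J2 → L=4 J1=2 J2=1
R@1,3 dof=1 J1 → L=4 J1=3 J2=1
M=3(L−1)−2J1−J2=3·3−2·3−1=2

M = 2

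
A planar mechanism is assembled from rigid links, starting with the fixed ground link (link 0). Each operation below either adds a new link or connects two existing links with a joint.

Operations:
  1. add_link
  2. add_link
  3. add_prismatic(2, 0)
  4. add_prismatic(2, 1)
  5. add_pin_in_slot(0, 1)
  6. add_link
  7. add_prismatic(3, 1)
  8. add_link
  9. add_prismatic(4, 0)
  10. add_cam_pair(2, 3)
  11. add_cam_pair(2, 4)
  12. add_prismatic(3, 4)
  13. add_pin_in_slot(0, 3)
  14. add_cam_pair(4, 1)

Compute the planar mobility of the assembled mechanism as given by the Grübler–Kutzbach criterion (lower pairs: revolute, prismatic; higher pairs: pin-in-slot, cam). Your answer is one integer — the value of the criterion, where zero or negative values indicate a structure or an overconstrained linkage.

ground; <1,0,0>
#1 <2,0,0>
#2 <3,0,0>
P:2↔0 J1 <3,1,0>
P:2↔1 J1 <3,2,0>
PS:0↔1 J2 <3,2,1>
#3 <4,2,1>
P:3↔1 J1 <4,3,1>
#4 <5,3,1>
P:4↔0 J1 <5,4,1>
C:2↔3 J2 <5,4,2>
C:2↔4 J2 <5,4,3>
P:3↔4 J1 <5,5,3>
PS:0↔3 J2 <5,5,4>
C:4↔1 J2 <5,5,5>
3×4 − 2×5 − 1×5 = -3

M = -3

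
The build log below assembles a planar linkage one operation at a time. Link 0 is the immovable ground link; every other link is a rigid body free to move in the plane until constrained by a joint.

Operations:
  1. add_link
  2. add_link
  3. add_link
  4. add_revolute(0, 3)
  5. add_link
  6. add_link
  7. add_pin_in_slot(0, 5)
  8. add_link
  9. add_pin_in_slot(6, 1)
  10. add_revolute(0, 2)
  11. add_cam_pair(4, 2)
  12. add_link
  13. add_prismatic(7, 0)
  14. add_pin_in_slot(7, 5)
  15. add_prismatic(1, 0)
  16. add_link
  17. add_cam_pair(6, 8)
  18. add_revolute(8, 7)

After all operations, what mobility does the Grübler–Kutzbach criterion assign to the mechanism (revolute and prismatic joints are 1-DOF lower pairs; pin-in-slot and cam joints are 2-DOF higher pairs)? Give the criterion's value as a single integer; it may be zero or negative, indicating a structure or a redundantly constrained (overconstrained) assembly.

M = 9

L=1 J1=0 J2=0
add link → L=2 J1=0 J2=0
add link → L=3 J1=0 J2=0
add link → L=4 J1=0 J2=0
R@0,3 dof=1 J1 → L=4 J1=1 J2=0
add link → L=5 J1=1 J2=0
add link → L=6 J1=1 J2=0
PS@0,5 dof=2 J2 → L=6 J1=1 J2=1
add link → L=7 J1=1 J2=1
PS@6,1 dof=2 J2 → L=7 J1=1 J2=2
R@0,2 dof=1 J1 → L=7 J1=2 J2=2
C@4,2 dof=2 J2 → L=7 J1=2 J2=3
add link → L=8 J1=2 J2=3
P@7,0 dof=1 J1 → L=8 J1=3 J2=3
PS@7,5 dof=2 J2 → L=8 J1=3 J2=4
P@1,0 dof=1 J1 → L=8 J1=4 J2=4
add link → L=9 J1=4 J2=4
C@6,8 dof=2 J2 → L=9 J1=4 J2=5
R@8,7 dof=1 J1 → L=9 J1=5 J2=5
M=3(L−1)−2J1−J2=3·8−2·5−5=9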